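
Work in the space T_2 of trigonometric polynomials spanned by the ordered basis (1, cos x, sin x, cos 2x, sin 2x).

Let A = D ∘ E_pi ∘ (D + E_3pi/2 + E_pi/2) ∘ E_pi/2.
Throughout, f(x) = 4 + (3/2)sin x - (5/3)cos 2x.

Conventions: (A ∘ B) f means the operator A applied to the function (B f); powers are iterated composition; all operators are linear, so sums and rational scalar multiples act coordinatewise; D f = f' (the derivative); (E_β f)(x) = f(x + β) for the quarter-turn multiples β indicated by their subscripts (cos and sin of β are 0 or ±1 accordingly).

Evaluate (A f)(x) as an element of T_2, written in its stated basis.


E_pi/2 f = 4 + (3/2)cos x + (5/3)cos 2x
D E_pi/2 f = -(3/2)sin x - (10/3)sin 2x
E_3pi/2 E_pi/2 f = 4 + (3/2)sin x - (5/3)cos 2x
E_pi/2 E_pi/2 f = 4 - (3/2)sin x - (5/3)cos 2x
(D + E_3pi/2 + E_pi/2) E_pi/2 f = 8 - (3/2)sin x - (10/3)cos 2x - (10/3)sin 2x
E_pi (D + E_3pi/2 + E_pi/2) E_pi/2 f = 8 + (3/2)sin x - (10/3)cos 2x - (10/3)sin 2x
D E_pi (D + E_3pi/2 + E_pi/2) E_pi/2 f = (3/2)cos x - (20/3)cos 2x + (20/3)sin 2x

the image equals g(x) = (3/2)cos x - (20/3)cos 2x + (20/3)sin 2x


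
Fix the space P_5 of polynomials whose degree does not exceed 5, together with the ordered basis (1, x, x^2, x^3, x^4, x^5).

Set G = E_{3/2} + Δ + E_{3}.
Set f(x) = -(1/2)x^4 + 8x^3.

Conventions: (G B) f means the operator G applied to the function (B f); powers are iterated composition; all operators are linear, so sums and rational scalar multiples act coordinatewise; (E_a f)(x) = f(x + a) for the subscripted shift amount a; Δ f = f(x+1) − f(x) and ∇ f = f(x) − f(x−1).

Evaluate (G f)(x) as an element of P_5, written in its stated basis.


E_{3/2} f = -(1/2)x^4 + 5x^3 + (117/4)x^2 + (189/4)x + 783/32
Δ f = -2x^3 + 21x^2 + 22x + 15/2
E_{3} f = -(1/2)x^4 + 2x^3 + 45x^2 + 162x + 351/2
(E_{3/2} + Δ + E_{3}) f = -x^4 + 5x^3 + (381/4)x^2 + (925/4)x + 6639/32

the result is g(x) = -x^4 + 5x^3 + (381/4)x^2 + (925/4)x + 6639/32


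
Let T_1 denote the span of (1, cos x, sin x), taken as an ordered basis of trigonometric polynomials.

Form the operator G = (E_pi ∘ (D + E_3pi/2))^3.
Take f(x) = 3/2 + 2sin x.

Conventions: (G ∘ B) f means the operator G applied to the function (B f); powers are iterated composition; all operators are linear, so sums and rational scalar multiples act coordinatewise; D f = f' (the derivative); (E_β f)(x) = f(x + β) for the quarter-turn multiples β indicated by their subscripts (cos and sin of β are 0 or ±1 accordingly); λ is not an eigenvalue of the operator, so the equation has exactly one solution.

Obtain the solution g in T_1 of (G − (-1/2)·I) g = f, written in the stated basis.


write g with unknown coordinates in the stated basis and equate coefficients in (G − (-1/2)·I) g = f
solving from the highest basis element down gives g = 1 + 4sin x
check: G g = 1
so G g − (-1/2)·g = 3/2 + 2sin x = f ✓

the result is g(x) = 1 + 4sin x


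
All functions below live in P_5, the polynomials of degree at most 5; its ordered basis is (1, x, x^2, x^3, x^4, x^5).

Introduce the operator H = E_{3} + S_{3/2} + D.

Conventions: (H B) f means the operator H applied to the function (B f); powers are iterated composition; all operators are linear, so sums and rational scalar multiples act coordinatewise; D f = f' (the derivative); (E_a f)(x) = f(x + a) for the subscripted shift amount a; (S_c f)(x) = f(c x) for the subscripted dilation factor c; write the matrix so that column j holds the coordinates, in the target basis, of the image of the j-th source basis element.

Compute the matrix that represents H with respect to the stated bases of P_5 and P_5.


the matrix is [[2, 4, 9, 27, 81, 243]; [0, 5/2, 8, 27, 108, 405]; [0, 0, 13/4, 12, 54, 270]; [0, 0, 0, 35/8, 16, 90]; [0, 0, 0, 0, 97/16, 20]; [0, 0, 0, 0, 0, 275/32]] (rows listed top to bottom)

image of 1: 2
image of x: (5/2)x + 4
image of x^2: (13/4)x^2 + 8x + 9
image of x^3: (35/8)x^3 + 12x^2 + 27x + 27
image of x^4: (97/16)x^4 + 16x^3 + 54x^2 + 108x + 81
image of x^5: (275/32)x^5 + 20x^4 + 90x^3 + 270x^2 + 405x + 243
each image's coordinates form column j of the matrix


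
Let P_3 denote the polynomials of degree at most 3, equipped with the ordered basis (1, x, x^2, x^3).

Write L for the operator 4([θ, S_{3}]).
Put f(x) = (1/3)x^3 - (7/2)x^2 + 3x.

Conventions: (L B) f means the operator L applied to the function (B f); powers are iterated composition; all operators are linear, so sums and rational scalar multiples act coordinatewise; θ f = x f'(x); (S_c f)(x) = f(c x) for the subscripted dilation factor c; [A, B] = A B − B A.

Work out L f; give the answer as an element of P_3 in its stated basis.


S_{3} f = 9x^3 - (63/2)x^2 + 9x
θ S_{3} f = 27x^3 - 63x^2 + 9x
θ f = x^3 - 7x^2 + 3x
S_{3} θ f = 27x^3 - 63x^2 + 9x
[θ, S_{3}] f = 0
(4([θ, S_{3}])) f = 0

the result is g(x) = 0


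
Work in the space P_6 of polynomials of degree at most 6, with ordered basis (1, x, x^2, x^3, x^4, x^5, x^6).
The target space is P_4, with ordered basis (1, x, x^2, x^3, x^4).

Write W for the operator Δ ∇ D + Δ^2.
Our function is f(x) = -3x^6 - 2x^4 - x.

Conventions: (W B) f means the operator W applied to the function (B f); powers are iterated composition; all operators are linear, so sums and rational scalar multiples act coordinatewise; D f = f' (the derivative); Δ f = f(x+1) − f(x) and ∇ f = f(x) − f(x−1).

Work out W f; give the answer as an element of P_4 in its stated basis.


the result is g(x) = -90x^4 - 720x^3 - 654x^2 - 816x - 214

D f = -18x^5 - 8x^3 - 1
∇ D f = -90x^4 + 180x^3 - 204x^2 + 114x - 26
Δ ∇ D f = -360x^3 - 228x
Δ f = -18x^5 - 45x^4 - 68x^3 - 57x^2 - 26x - 6
Δ Δ f = -90x^4 - 360x^3 - 654x^2 - 588x - 214
(Δ ∇ D + Δ^2) f = -90x^4 - 720x^3 - 654x^2 - 816x - 214


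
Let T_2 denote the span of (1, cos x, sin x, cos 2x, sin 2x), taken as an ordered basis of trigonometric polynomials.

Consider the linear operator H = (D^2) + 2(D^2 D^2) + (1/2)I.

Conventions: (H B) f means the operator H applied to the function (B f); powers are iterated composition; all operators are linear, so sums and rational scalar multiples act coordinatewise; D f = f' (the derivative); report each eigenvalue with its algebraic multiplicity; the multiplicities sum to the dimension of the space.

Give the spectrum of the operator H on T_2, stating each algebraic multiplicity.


λ = 1/2 (multiplicity 1), λ = 3/2 (multiplicity 2), λ = 57/2 (multiplicity 2)

image of 1: 1/2
image of cos x: (3/2)cos x
image of sin x: (3/2)sin x
image of cos 2x: (57/2)cos 2x
image of sin 2x: (57/2)sin 2x
the matrix is diagonal; its diagonal is (1/2, 3/2, 3/2, 57/2, 57/2)
for a triangular matrix the eigenvalues are the diagonal entries, with algebraic multiplicity their repetition count


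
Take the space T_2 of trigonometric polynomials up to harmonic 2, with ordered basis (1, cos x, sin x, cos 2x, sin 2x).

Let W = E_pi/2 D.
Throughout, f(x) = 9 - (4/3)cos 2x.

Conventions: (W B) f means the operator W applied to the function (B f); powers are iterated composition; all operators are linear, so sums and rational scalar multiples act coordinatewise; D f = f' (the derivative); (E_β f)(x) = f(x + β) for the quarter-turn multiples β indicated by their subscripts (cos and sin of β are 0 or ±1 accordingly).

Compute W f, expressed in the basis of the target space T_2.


the result is g(x) = -(8/3)sin 2x

D f = (8/3)sin 2x
E_pi/2 D f = -(8/3)sin 2x


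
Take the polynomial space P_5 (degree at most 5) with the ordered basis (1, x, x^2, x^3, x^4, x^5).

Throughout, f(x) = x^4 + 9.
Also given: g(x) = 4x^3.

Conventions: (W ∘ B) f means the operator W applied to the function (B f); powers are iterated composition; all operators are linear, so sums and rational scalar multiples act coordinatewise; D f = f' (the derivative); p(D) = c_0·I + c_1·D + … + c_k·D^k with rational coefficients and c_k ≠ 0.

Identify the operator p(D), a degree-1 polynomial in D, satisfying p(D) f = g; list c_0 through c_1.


c_0 = 0, c_1 = 1

D^0 f = x^4 + 9
D^1 f = 4x^3
matching coefficients of g against c_0 f + c_1 Df + … from the top degree down determines the c_i
solution: c_0 = 0, c_1 = 1


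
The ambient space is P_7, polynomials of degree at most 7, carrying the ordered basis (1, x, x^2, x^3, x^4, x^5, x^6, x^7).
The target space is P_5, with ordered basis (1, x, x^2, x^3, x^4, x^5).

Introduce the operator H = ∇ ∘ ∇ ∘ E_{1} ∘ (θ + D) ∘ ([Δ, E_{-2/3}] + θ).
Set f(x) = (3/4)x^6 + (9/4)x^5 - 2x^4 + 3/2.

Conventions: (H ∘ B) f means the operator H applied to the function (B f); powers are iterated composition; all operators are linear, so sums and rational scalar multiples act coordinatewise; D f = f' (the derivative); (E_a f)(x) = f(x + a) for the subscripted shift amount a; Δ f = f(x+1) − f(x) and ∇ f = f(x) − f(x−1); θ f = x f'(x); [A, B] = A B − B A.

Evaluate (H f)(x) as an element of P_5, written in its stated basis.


E_{-2/3} f = (3/4)x^6 - (3/4)x^5 - (9/2)x^4 + (98/9)x^3 - (88/9)x^2 + 4x + 425/486
Δ E_{-2/3} f = (9/2)x^5 + (15/2)x^4 - (21/2)x^3 + (113/12)x^2 - (149/36)x + 11/18
Δ f = (9/2)x^5 + (45/2)x^4 + (59/2)x^3 + (87/4)x^2 + (31/4)x + 1
E_{-2/3} Δ f = (9/2)x^5 + (15/2)x^4 - (21/2)x^3 + (113/12)x^2 - (149/36)x + 11/18
[Δ, E_{-2/3}] f = 0
θ f = (9/2)x^6 + (45/4)x^5 - 8x^4
([Δ, E_{-2/3}] + θ) f = (9/2)x^6 + (45/4)x^5 - 8x^4
θ ([Δ, E_{-2/3}] + θ) f = 27x^6 + (225/4)x^5 - 32x^4
D ([Δ, E_{-2/3}] + θ) f = 27x^5 + (225/4)x^4 - 32x^3
(θ + D) ([Δ, E_{-2/3}] + θ) f = 27x^6 + (333/4)x^5 + (97/4)x^4 - 32x^3
E_{1} (θ + D) ([Δ, E_{-2/3}] + θ) f = 27x^6 + (981/4)x^5 + (1691/2)x^4 + (2875/2)x^3 + 1287x^2 + (2317/4)x + 205/2
∇ E_{1} (θ + D) ([Δ, E_{-2/3}] + θ) f = 162x^5 + (3285/4)x^4 + (2939/2)x^3 + 1287x^2 + (2317/4)x + 205/2
∇ ∇ E_{1} (θ + D) ([Δ, E_{-2/3}] + θ) f = 810x^4 + 1665x^3 + 1101x^2 + (1281/2)x + 205/2

the image equals g(x) = 810x^4 + 1665x^3 + 1101x^2 + (1281/2)x + 205/2


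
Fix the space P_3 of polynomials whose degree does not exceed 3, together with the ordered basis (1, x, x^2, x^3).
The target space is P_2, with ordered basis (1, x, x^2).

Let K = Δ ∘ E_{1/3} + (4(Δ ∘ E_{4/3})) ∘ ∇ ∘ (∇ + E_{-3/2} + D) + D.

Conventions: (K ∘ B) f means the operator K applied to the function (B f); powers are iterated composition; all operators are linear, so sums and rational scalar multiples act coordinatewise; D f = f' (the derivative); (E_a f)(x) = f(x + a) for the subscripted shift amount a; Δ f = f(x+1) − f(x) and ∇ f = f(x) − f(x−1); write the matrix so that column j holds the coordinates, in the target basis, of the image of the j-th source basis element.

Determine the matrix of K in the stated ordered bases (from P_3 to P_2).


image of 1: 0
image of x: 2
image of x^2: 4x + 29/3
image of x^3: 6x^2 + 29x + 139/3
each image's coordinates form column j of the matrix

the matrix is [[0, 2, 29/3, 139/3]; [0, 0, 4, 29]; [0, 0, 0, 6]] (rows listed top to bottom)


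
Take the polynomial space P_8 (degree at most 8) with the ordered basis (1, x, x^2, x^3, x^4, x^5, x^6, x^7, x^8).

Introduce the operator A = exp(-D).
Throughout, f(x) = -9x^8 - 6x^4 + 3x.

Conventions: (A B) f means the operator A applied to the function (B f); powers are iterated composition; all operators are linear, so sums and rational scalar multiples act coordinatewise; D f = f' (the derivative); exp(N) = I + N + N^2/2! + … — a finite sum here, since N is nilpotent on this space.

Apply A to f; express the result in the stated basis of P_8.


g(x) = -9x^8 + 72x^7 - 252x^6 + 504x^5 - 636x^4 + 528x^3 - 288x^2 + 99x - 18

order-1 term: 72x^7 + 24x^3 - 3
order-2 term: -252x^6 - 36x^2
order-3 term: 504x^5 + 24x
order-4 term: -630x^4 - 6
order-5 term: 504x^3
order-6 term: -252x^2
order-7 term: 72x
order-8 term: -9
the series for exp(-D) f terminates at order 8
exp(-D) f = -9x^8 + 72x^7 - 252x^6 + 504x^5 - 636x^4 + 528x^3 - 288x^2 + 99x - 18


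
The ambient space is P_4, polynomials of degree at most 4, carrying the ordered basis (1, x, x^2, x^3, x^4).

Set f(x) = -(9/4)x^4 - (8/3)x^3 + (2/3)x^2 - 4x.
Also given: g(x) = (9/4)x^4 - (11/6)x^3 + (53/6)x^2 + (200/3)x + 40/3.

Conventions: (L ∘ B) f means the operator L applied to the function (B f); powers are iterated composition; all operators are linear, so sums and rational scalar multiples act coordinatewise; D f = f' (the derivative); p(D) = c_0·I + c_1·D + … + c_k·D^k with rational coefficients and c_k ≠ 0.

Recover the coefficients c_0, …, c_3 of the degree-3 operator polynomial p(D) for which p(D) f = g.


p(D) = -I + (1/2)·D − (1/2)·D^2 − D^3, i.e. c_0 = -1, c_1 = 1/2, c_2 = -1/2, c_3 = -1

D^0 f = -(9/4)x^4 - (8/3)x^3 + (2/3)x^2 - 4x
D^1 f = -9x^3 - 8x^2 + (4/3)x - 4
D^2 f = -27x^2 - 16x + 4/3
D^3 f = -54x - 16
matching coefficients of g against c_0 f + c_1 Df + … from the top degree down determines the c_i
solution: c_0 = -1, c_1 = 1/2, c_2 = -1/2, c_3 = -1


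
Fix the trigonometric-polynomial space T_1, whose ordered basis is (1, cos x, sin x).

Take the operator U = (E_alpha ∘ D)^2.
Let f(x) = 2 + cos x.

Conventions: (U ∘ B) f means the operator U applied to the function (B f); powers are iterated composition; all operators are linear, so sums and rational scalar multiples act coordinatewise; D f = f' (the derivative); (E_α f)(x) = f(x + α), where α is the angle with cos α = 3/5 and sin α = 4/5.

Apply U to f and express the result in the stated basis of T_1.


g(x) = (7/25)cos x + (24/25)sin x

D f = -sin x
E_alpha D f = -(4/5)cos x - (3/5)sin x
D (E_alpha ∘ D) f = -(3/5)cos x + (4/5)sin x
E_alpha D (E_alpha ∘ D) f = (7/25)cos x + (24/25)sin x


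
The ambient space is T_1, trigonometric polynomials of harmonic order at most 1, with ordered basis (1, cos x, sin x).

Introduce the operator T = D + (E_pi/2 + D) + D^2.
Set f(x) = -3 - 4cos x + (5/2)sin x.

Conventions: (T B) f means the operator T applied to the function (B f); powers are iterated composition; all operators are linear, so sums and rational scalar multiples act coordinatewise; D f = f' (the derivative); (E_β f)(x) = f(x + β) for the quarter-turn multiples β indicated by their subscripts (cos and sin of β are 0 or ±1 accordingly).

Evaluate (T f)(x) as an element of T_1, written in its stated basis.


D f = (5/2)cos x + 4sin x
E_pi/2 f = -3 + (5/2)cos x + 4sin x
D f = (5/2)cos x + 4sin x
(E_pi/2 + D) f = -3 + 5cos x + 8sin x
D f = (5/2)cos x + 4sin x
D D f = 4cos x - (5/2)sin x
(D + (E_pi/2 + D) + D^2) f = -3 + (23/2)cos x + (19/2)sin x

g(x) = -3 + (23/2)cos x + (19/2)sin x


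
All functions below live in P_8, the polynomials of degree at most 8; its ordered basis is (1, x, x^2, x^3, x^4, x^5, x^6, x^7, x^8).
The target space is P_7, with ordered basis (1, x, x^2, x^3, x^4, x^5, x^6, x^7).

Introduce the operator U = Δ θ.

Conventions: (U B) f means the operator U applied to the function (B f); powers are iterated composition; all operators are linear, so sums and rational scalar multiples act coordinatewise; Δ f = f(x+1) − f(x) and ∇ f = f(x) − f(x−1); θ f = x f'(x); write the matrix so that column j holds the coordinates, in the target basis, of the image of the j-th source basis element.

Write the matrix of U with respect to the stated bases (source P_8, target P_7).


the matrix is [[0, 1, 2, 3, 4, 5, 6, 7, 8]; [0, 0, 4, 9, 16, 25, 36, 49, 64]; [0, 0, 0, 9, 24, 50, 90, 147, 224]; [0, 0, 0, 0, 16, 50, 120, 245, 448]; [0, 0, 0, 0, 0, 25, 90, 245, 560]; [0, 0, 0, 0, 0, 0, 36, 147, 448]; [0, 0, 0, 0, 0, 0, 0, 49, 224]; [0, 0, 0, 0, 0, 0, 0, 0, 64]] (rows listed top to bottom)

image of 1: 0
image of x: 1
image of x^2: 4x + 2
image of x^3: 9x^2 + 9x + 3
image of x^4: 16x^3 + 24x^2 + 16x + 4
image of x^5: 25x^4 + 50x^3 + 50x^2 + 25x + 5
image of x^6: 36x^5 + 90x^4 + 120x^3 + 90x^2 + 36x + 6
image of x^7: 49x^6 + 147x^5 + 245x^4 + 245x^3 + 147x^2 + 49x + 7
image of x^8: 64x^7 + 224x^6 + 448x^5 + 560x^4 + 448x^3 + 224x^2 + 64x + 8
each image's coordinates form column j of the matrix


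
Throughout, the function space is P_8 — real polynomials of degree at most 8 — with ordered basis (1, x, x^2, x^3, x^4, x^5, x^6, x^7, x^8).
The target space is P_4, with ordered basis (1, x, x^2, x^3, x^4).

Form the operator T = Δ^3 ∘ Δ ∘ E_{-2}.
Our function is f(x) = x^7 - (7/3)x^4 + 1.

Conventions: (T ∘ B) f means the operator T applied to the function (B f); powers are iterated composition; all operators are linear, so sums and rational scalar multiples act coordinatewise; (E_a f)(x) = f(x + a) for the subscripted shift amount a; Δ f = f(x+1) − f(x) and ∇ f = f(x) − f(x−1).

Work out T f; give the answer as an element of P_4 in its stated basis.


g(x) = 840x^3 + 840x - 56

E_{-2} f = x^7 - 14x^6 + 84x^5 - (847/3)x^4 + (1736/3)x^3 - 728x^2 + (1568/3)x - 493/3
Δ E_{-2} f = 7x^6 - 63x^5 + 245x^4 - (1603/3)x^3 + 693x^2 - (1519/3)x + 162
Δ Δ E_{-2} f = 42x^5 - 210x^4 + 490x^3 - 658x^2 + 490x - 476/3
Δ Δ Δ E_{-2} f = 210x^4 - 420x^3 + 630x^2 - 476x + 154
Δ Δ Δ Δ E_{-2} f = 840x^3 + 840x - 56


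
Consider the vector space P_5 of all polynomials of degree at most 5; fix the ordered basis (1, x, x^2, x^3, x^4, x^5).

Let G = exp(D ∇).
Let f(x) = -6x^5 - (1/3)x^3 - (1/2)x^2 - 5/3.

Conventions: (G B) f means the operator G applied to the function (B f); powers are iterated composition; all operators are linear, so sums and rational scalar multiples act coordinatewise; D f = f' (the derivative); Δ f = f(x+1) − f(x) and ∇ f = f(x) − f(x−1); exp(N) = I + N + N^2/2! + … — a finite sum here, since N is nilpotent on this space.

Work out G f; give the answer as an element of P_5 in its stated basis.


order-1 term: -120x^3 + 180x^2 - 122x + 30
order-2 term: -360x + 360
the series for exp(D ∇) f terminates at order 2
exp(D ∇) f = -6x^5 - (361/3)x^3 + (359/2)x^2 - 482x + 1165/3

the result is g(x) = -6x^5 - (361/3)x^3 + (359/2)x^2 - 482x + 1165/3


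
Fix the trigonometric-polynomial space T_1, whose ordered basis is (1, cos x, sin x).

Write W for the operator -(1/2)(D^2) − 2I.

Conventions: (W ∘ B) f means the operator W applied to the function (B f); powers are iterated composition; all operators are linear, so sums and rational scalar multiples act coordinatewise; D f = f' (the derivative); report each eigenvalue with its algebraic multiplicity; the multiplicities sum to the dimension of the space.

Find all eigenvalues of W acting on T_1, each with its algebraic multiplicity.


λ = -2 (multiplicity 1), λ = -3/2 (multiplicity 2)

image of 1: -2
image of cos x: -(3/2)cos x
image of sin x: -(3/2)sin x
the matrix is diagonal; its diagonal is (-2, -3/2, -3/2)
for a triangular matrix the eigenvalues are the diagonal entries, with algebraic multiplicity their repetition count


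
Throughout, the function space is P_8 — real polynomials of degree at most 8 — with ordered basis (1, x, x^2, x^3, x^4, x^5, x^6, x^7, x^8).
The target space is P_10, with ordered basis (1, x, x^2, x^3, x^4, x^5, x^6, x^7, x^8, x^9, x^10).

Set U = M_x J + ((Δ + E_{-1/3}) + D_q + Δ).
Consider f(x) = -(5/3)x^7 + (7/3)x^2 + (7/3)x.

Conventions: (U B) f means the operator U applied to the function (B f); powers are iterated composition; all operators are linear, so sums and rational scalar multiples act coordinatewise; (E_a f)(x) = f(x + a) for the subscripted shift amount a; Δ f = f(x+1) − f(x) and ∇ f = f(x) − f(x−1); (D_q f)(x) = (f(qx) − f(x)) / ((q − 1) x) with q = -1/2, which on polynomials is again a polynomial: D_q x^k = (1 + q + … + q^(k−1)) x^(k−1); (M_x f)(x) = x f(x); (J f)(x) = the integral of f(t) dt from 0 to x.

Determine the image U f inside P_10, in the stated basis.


g(x) = -(5/24)x^9 - (5/3)x^7 - (11845/576)x^6 - (665/9)x^5 - (9212/81)x^4 - (56483/486)x^3 - (16408/243)x^2 - (52801/4374)x + 51278/6561

J f = -(5/24)x^8 + (7/9)x^3 + (7/6)x^2
M_x J f = -(5/24)x^9 + (7/9)x^4 + (7/6)x^3
Δ f = -(35/3)x^6 - 35x^5 - (175/3)x^4 - (175/3)x^3 - 35x^2 - 7x + 3
E_{-1/3} f = -(5/3)x^7 + (35/9)x^6 - (35/9)x^5 + (175/81)x^4 - (175/243)x^3 + (602/243)x^2 + (1666/2187)x - 3397/6561
(Δ + E_{-1/3}) f = -(5/3)x^7 - (70/9)x^6 - (350/9)x^5 - (4550/81)x^4 - (14350/243)x^3 - (7903/243)x^2 - (13643/2187)x + 16286/6561
D_q f = -(215/192)x^6 + (7/6)x + 7/3
Δ f = -(35/3)x^6 - 35x^5 - (175/3)x^4 - (175/3)x^3 - 35x^2 - 7x + 3
((Δ + E_{-1/3}) + D_q + Δ) f = -(5/3)x^7 - (11845/576)x^6 - (665/9)x^5 - (9275/81)x^4 - (28525/243)x^3 - (16408/243)x^2 - (52801/4374)x + 51278/6561
(M_x J + ((Δ + E_{-1/3}) + D_q + Δ)) f = -(5/24)x^9 - (5/3)x^7 - (11845/576)x^6 - (665/9)x^5 - (9212/81)x^4 - (56483/486)x^3 - (16408/243)x^2 - (52801/4374)x + 51278/6561


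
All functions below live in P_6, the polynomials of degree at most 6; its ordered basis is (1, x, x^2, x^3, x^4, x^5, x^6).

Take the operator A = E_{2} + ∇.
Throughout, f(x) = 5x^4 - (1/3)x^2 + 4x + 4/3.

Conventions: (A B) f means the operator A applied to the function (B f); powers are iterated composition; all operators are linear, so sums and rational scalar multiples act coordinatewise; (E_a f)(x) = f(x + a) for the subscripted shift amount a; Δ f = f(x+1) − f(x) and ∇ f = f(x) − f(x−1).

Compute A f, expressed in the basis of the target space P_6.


E_{2} f = 5x^4 + 40x^3 + (359/3)x^2 + (488/3)x + 88
∇ f = 20x^3 - 30x^2 + (58/3)x - 2/3
(E_{2} + ∇) f = 5x^4 + 60x^3 + (269/3)x^2 + 182x + 262/3

the result is g(x) = 5x^4 + 60x^3 + (269/3)x^2 + 182x + 262/3


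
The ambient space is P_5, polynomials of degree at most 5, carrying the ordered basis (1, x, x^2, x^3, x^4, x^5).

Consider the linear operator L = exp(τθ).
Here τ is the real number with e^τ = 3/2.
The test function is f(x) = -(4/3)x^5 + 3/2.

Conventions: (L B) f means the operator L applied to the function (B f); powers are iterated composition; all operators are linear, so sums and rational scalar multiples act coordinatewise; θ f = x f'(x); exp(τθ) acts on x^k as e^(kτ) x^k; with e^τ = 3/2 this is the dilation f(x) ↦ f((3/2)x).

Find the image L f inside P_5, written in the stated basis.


the image equals g(x) = -(81/8)x^5 + 3/2

exp(τθ) x^k = e^(kτ) x^k; with e^τ = 3/2 this sends x^k to (3/2)^k x^k
x^5 ↦ 243/32 x^5
applying this coordinatewise to f: exp(τθ) f = -(81/8)x^5 + 3/2


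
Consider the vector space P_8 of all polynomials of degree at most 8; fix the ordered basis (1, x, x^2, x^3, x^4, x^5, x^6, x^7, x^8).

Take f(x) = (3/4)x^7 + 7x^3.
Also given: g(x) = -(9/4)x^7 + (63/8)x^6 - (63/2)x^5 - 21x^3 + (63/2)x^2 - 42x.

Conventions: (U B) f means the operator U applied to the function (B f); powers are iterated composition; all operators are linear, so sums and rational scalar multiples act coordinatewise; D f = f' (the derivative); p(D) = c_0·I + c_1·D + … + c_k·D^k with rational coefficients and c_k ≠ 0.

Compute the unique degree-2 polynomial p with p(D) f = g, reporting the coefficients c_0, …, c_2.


D^0 f = (3/4)x^7 + 7x^3
D^1 f = (21/4)x^6 + 21x^2
D^2 f = (63/2)x^5 + 42x
matching coefficients of g against c_0 f + c_1 Df + … from the top degree down determines the c_i
solution: c_0 = -3, c_1 = 3/2, c_2 = -1

c_0 = -3, c_1 = 3/2, c_2 = -1


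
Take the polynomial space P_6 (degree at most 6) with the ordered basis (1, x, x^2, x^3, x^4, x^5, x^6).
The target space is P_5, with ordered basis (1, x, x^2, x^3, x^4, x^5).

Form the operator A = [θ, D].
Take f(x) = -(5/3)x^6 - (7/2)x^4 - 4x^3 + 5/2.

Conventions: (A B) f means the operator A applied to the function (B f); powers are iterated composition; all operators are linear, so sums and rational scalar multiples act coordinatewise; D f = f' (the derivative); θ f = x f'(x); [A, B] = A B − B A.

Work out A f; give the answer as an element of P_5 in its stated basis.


g(x) = 10x^5 + 14x^3 + 12x^2

D f = -10x^5 - 14x^3 - 12x^2
θ D f = -50x^5 - 42x^3 - 24x^2
θ f = -10x^6 - 14x^4 - 12x^3
D θ f = -60x^5 - 56x^3 - 36x^2
[θ, D] f = 10x^5 + 14x^3 + 12x^2


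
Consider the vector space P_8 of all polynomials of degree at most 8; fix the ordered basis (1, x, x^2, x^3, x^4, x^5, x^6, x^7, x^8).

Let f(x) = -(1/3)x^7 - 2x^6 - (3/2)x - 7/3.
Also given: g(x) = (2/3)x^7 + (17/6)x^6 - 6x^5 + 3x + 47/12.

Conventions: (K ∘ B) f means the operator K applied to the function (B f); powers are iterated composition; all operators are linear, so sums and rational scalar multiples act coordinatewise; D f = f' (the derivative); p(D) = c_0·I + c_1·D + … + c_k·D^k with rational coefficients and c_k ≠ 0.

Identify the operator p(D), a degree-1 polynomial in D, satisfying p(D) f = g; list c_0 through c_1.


p(D) = -2·I + (1/2)·D, i.e. c_0 = -2, c_1 = 1/2

D^0 f = -(1/3)x^7 - 2x^6 - (3/2)x - 7/3
D^1 f = -(7/3)x^6 - 12x^5 - 3/2
matching coefficients of g against c_0 f + c_1 Df + … from the top degree down determines the c_i
solution: c_0 = -2, c_1 = 1/2


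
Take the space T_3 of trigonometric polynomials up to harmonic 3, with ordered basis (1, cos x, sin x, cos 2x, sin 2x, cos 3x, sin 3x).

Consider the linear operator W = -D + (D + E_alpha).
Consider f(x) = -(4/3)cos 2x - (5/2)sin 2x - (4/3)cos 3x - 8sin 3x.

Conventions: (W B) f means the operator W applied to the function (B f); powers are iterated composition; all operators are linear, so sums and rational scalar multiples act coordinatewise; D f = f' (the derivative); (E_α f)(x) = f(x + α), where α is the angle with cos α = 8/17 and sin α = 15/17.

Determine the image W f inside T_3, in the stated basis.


D f = -5cos 2x + (8/3)sin 2x - 24cos 3x + 4sin 3x
(-D) f = 5cos 2x - (8/3)sin 2x + 24cos 3x - 4sin 3x
D f = -5cos 2x + (8/3)sin 2x - 24cos 3x + 4sin 3x
E_alpha f = -(4/3)cos 2x + (5/2)sin 2x + (31432/14739)cos 3x + (38444/4913)sin 3x
(D + E_alpha) f = -(19/3)cos 2x + (31/6)sin 2x - (322304/14739)cos 3x + (58096/4913)sin 3x
(-D + (D + E_alpha)) f = -(4/3)cos 2x + (5/2)sin 2x + (31432/14739)cos 3x + (38444/4913)sin 3x

g(x) = -(4/3)cos 2x + (5/2)sin 2x + (31432/14739)cos 3x + (38444/4913)sin 3x


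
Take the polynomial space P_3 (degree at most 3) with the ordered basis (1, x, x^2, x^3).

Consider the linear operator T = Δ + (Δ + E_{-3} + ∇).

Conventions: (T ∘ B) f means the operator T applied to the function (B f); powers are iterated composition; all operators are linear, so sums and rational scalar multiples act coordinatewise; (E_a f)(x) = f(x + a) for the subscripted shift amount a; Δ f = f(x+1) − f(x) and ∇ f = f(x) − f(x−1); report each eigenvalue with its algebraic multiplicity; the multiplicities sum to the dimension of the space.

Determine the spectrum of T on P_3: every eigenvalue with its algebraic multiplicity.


image of 1: 1
image of x: x
image of x^2: x^2 + 10
image of x^3: x^3 + 30x - 24
the matrix is upper triangular; its diagonal is (1, 1, 1, 1)
for a triangular matrix the eigenvalues are the diagonal entries, with algebraic multiplicity their repetition count

λ = 1 (multiplicity 4)


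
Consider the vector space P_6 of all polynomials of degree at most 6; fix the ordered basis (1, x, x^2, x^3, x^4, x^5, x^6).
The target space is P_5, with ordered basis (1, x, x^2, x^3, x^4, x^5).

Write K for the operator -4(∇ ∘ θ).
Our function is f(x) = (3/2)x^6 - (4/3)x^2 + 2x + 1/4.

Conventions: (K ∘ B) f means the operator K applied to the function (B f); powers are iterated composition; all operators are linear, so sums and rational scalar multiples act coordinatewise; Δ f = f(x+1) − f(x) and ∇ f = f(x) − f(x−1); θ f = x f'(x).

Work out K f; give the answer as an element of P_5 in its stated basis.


g(x) = -216x^5 + 540x^4 - 720x^3 + 540x^2 - (584/3)x + 52/3

θ f = 9x^6 - (8/3)x^2 + 2x
∇ θ f = 54x^5 - 135x^4 + 180x^3 - 135x^2 + (146/3)x - 13/3
(-4(∇ ∘ θ)) f = -216x^5 + 540x^4 - 720x^3 + 540x^2 - (584/3)x + 52/3


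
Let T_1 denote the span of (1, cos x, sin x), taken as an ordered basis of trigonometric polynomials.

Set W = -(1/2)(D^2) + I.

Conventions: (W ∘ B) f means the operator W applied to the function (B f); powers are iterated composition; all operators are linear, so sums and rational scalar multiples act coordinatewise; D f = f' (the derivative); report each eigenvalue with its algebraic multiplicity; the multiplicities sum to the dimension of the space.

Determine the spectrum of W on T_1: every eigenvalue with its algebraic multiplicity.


image of 1: 1
image of cos x: (3/2)cos x
image of sin x: (3/2)sin x
the matrix is diagonal; its diagonal is (1, 3/2, 3/2)
for a triangular matrix the eigenvalues are the diagonal entries, with algebraic multiplicity their repetition count

λ = 1 (multiplicity 1), λ = 3/2 (multiplicity 2)


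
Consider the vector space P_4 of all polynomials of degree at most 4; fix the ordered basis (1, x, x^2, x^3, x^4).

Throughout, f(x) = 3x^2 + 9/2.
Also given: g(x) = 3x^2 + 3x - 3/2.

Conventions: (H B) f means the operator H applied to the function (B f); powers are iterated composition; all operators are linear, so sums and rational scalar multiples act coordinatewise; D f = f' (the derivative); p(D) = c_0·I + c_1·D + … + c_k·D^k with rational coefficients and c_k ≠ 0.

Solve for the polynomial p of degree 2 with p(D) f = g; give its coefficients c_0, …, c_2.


c_0 = 1, c_1 = 1/2, c_2 = -1

D^0 f = 3x^2 + 9/2
D^1 f = 6x
D^2 f = 6
matching coefficients of g against c_0 f + c_1 Df + … from the top degree down determines the c_i
solution: c_0 = 1, c_1 = 1/2, c_2 = -1


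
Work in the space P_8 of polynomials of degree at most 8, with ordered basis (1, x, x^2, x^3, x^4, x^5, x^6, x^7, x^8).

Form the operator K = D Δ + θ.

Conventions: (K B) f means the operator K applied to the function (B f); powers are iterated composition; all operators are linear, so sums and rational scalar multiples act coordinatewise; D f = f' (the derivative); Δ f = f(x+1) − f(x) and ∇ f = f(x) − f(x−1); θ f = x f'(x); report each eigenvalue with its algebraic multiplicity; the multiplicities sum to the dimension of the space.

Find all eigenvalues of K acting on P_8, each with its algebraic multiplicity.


image of 1: 0
image of x: x
image of x^2: 2x^2 + 2
image of x^3: 3x^3 + 6x + 3
image of x^4: 4x^4 + 12x^2 + 12x + 4
image of x^5: 5x^5 + 20x^3 + 30x^2 + 20x + 5
image of x^6: 6x^6 + 30x^4 + 60x^3 + 60x^2 + 30x + 6
image of x^7: 7x^7 + 42x^5 + 105x^4 + 140x^3 + 105x^2 + 42x + 7
image of x^8: 8x^8 + 56x^6 + 168x^5 + 280x^4 + 280x^3 + 168x^2 + 56x + 8
the matrix is upper triangular; its diagonal is (0, 1, 2, 3, 4, 5, 6, 7, 8)
for a triangular matrix the eigenvalues are the diagonal entries, with algebraic multiplicity their repetition count

λ = 0 (multiplicity 1), λ = 1 (multiplicity 1), λ = 2 (multiplicity 1), λ = 3 (multiplicity 1), λ = 4 (multiplicity 1), λ = 5 (multiplicity 1), λ = 6 (multiplicity 1), λ = 7 (multiplicity 1), λ = 8 (multiplicity 1)


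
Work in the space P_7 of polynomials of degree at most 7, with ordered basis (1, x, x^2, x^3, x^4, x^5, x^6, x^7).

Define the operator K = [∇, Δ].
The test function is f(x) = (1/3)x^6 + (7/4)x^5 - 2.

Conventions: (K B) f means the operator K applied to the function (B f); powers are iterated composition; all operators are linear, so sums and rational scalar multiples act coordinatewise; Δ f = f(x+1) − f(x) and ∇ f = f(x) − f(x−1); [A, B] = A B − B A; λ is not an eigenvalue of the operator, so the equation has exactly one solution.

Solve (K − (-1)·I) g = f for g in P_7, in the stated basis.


the image equals g(x) = (1/3)x^6 + (7/4)x^5 - 2

write g with unknown coordinates in the stated basis and equate coefficients in (K − (-1)·I) g = f
solving from the highest basis element down gives g = (1/3)x^6 + (7/4)x^5 - 2
check: K g = 0
so K g − (-1)·g = (1/3)x^6 + (7/4)x^5 - 2 = f ✓


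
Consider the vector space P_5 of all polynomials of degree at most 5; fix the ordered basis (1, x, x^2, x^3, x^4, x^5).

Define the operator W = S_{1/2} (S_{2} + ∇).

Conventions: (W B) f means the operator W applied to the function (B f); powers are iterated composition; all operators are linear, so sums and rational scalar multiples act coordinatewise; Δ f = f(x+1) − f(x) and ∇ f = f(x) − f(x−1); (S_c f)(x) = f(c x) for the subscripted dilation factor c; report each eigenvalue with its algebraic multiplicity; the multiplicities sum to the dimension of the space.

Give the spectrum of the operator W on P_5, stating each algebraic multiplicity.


image of 1: 1
image of x: x + 1
image of x^2: x^2 + x - 1
image of x^3: x^3 + (3/4)x^2 - (3/2)x + 1
image of x^4: x^4 + (1/2)x^3 - (3/2)x^2 + 2x - 1
image of x^5: x^5 + (5/16)x^4 - (5/4)x^3 + (5/2)x^2 - (5/2)x + 1
the matrix is upper triangular; its diagonal is (1, 1, 1, 1, 1, 1)
for a triangular matrix the eigenvalues are the diagonal entries, with algebraic multiplicity their repetition count

λ = 1 (multiplicity 6)


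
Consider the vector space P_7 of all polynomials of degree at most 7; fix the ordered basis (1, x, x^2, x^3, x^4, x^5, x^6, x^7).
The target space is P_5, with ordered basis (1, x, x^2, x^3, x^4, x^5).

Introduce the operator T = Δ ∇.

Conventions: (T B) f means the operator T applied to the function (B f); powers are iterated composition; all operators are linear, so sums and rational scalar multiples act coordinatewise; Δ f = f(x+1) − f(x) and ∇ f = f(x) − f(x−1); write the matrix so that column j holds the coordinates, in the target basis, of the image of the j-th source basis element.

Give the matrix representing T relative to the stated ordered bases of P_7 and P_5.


the matrix is [[0, 0, 2, 0, 2, 0, 2, 0]; [0, 0, 0, 6, 0, 10, 0, 14]; [0, 0, 0, 0, 12, 0, 30, 0]; [0, 0, 0, 0, 0, 20, 0, 70]; [0, 0, 0, 0, 0, 0, 30, 0]; [0, 0, 0, 0, 0, 0, 0, 42]] (rows listed top to bottom)

image of 1: 0
image of x: 0
image of x^2: 2
image of x^3: 6x
image of x^4: 12x^2 + 2
image of x^5: 20x^3 + 10x
image of x^6: 30x^4 + 30x^2 + 2
image of x^7: 42x^5 + 70x^3 + 14x
each image's coordinates form column j of the matrix


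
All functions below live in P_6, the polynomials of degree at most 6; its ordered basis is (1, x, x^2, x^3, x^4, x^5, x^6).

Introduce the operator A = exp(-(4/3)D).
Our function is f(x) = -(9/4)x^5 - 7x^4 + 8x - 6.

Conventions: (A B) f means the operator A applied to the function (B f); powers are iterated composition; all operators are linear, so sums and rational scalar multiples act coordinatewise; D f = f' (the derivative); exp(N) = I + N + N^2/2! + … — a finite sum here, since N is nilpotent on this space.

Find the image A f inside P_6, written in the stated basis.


order-1 term: 15x^4 + (112/3)x^3 - 32/3
order-2 term: -40x^3 - (224/3)x^2
order-3 term: (160/3)x^2 + (1792/27)x
order-4 term: -(320/9)x - 1792/81
order-5 term: 256/27
the series for exp(-(4/3)D) f terminates at order 5
exp(-(4/3)D) f = -(9/4)x^5 + 8x^4 - (8/3)x^3 - (64/3)x^2 + (1048/27)x - 2374/81

the image equals g(x) = -(9/4)x^5 + 8x^4 - (8/3)x^3 - (64/3)x^2 + (1048/27)x - 2374/81


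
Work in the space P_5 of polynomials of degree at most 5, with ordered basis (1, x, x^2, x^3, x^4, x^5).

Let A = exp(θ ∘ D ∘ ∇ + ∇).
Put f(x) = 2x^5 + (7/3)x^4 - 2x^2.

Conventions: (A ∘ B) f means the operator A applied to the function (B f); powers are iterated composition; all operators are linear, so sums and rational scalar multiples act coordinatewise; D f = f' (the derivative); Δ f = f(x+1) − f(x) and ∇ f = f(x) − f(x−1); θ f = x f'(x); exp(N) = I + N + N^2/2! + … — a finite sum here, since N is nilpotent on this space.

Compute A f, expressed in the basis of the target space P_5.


g(x) = 2x^5 + (37/3)x^4 + (388/3)x^3 + 214x^2 + (818/3)x + 217/3

order-1 term: 10x^4 + (328/3)x^3 - 58x^2 + (22/3)x + 5/3
order-2 term: 20x^3 + 254x^2 + 66x + 247/3
order-3 term: 20x^2 + (568/3)x - 56
order-4 term: 10x + 127/3
order-5 term: 2
the series for exp(θ ∘ D ∘ ∇ + ∇) f terminates at order 5
exp(θ ∘ D ∘ ∇ + ∇) f = 2x^5 + (37/3)x^4 + (388/3)x^3 + 214x^2 + (818/3)x + 217/3


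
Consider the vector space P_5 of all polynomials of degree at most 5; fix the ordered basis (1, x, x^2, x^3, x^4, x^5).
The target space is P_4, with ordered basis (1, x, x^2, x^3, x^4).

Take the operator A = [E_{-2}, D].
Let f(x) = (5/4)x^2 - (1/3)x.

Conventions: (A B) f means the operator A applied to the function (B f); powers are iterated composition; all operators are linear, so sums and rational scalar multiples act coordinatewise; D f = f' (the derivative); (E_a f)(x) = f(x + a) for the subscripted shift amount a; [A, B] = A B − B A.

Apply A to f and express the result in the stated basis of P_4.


D f = (5/2)x - 1/3
E_{-2} D f = (5/2)x - 16/3
E_{-2} f = (5/4)x^2 - (16/3)x + 17/3
D E_{-2} f = (5/2)x - 16/3
[E_{-2}, D] f = 0

the result is g(x) = 0


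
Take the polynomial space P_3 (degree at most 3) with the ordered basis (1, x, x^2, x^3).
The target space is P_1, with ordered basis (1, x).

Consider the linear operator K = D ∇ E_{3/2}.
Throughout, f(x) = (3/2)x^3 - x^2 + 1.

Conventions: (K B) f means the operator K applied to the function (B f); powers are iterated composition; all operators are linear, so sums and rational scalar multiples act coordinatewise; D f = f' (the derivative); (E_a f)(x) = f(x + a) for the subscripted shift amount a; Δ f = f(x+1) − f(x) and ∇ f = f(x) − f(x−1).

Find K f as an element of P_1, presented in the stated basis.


g(x) = 9x + 7

E_{3/2} f = (3/2)x^3 + (23/4)x^2 + (57/8)x + 61/16
∇ E_{3/2} f = (9/2)x^2 + 7x + 23/8
D ∇ E_{3/2} f = 9x + 7


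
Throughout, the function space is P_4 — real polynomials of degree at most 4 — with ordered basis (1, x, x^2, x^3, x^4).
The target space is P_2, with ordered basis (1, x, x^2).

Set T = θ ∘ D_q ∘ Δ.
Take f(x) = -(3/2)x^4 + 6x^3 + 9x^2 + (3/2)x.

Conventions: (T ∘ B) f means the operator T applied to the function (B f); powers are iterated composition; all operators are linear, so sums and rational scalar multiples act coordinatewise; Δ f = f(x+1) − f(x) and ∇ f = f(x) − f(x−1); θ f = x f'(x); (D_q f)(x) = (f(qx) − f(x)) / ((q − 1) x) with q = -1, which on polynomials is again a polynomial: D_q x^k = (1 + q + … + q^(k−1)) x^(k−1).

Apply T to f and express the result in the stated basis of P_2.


the result is g(x) = -12x^2

Δ f = -6x^3 + 9x^2 + 30x + 15
D_q Δ f = -6x^2 + 30
θ D_q Δ f = -12x^2


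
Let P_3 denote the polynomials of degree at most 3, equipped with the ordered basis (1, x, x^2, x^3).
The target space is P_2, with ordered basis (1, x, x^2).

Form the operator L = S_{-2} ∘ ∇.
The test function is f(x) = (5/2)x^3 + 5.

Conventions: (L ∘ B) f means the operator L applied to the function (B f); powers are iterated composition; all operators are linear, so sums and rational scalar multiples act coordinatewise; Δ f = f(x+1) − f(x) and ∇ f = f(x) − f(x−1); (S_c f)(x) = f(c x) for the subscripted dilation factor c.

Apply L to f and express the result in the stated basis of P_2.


g(x) = 30x^2 + 15x + 5/2

∇ f = (15/2)x^2 - (15/2)x + 5/2
S_{-2} ∇ f = 30x^2 + 15x + 5/2


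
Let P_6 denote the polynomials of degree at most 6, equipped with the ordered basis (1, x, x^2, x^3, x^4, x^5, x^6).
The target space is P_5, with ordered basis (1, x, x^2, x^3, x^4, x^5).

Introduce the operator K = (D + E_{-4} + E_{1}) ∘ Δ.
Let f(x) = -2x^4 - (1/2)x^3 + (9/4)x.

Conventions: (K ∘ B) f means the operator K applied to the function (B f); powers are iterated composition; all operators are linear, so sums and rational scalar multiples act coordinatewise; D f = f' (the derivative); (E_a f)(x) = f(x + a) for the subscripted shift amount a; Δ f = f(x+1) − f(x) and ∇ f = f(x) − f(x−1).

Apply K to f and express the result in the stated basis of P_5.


the result is g(x) = -16x^3 + 21x^2 - 373x + 293

Δ f = -8x^3 - (27/2)x^2 - (19/2)x - 1/4
D Δ f = -24x^2 - 27x - 19/2
E_{-4} Δ f = -8x^3 + (165/2)x^2 - (571/2)x + 1335/4
E_{1} Δ f = -8x^3 - (75/2)x^2 - (121/2)x - 125/4
(D + E_{-4} + E_{1}) Δ f = -16x^3 + 21x^2 - 373x + 293


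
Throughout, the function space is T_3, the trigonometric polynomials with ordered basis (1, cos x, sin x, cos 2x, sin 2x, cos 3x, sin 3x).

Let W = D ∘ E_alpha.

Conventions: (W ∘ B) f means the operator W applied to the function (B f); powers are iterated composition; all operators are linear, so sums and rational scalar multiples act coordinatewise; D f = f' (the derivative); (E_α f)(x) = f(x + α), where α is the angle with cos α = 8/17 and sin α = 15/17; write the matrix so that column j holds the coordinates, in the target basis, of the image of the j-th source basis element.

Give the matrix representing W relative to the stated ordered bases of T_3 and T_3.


image of 1: 0
image of cos x: -(15/17)cos x - (8/17)sin x
image of sin x: (8/17)cos x - (15/17)sin x
image of cos 2x: -(480/289)cos 2x + (322/289)sin 2x
image of sin 2x: -(322/289)cos 2x - (480/289)sin 2x
image of cos 3x: (1485/4913)cos 3x + (14664/4913)sin 3x
image of sin 3x: -(14664/4913)cos 3x + (1485/4913)sin 3x
each image's coordinates form column j of the matrix

the matrix is [[0, 0, 0, 0, 0, 0, 0]; [0, -15/17, 8/17, 0, 0, 0, 0]; [0, -8/17, -15/17, 0, 0, 0, 0]; [0, 0, 0, -480/289, -322/289, 0, 0]; [0, 0, 0, 322/289, -480/289, 0, 0]; [0, 0, 0, 0, 0, 1485/4913, -14664/4913]; [0, 0, 0, 0, 0, 14664/4913, 1485/4913]] (rows listed top to bottom)
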